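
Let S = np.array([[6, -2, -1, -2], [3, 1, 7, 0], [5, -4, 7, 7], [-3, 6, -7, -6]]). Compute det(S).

Expand along row 2 (it has 1 zero):
  − (3) · M_21   where M_21 = det([-2 -1 -2; -4 7 7; 6 -7 -6]) = -4
  + (1) · M_22   where M_22 = det([6 -1 -2; 5 7 7; -3 -7 -6]) = 61
  − (7) · M_23   where M_23 = det([6 -2 -2; 5 -4 7; -3 6 -6]) = -162
det = (-1)·(3)·(-4) + (+1)·(1)·(61) + (-1)·(7)·(-162) = 1207

1207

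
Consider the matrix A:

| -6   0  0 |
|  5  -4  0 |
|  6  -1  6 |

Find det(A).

det(A) = 144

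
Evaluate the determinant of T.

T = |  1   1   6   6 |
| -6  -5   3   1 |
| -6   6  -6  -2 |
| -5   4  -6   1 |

-1794

Expand along row 1:
  + (1) · M_11   where M_11 = det([-5 3 1; 6 -6 -2; 4 -6 1]) = 36
  − (1) · M_12   where M_12 = det([-6 3 1; -6 -6 -2; -5 -6 1]) = 162
  + (6) · M_13   where M_13 = det([-6 -5 1; -6 6 -2; -5 4 1]) = -158
  − (6) · M_14   where M_14 = det([-6 -5 3; -6 6 -6; -5 4 -6]) = 120
det = (+1)·(1)·(36) + (-1)·(1)·(162) + (+1)·(6)·(-158) + (-1)·(6)·(120) = -1794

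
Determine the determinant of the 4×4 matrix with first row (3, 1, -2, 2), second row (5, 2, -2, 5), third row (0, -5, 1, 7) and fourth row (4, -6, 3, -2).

-448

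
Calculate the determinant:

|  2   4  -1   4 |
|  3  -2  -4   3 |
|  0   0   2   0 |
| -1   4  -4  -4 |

Expand along row 3 (it has 3 zeros):
  + (2) · M_33   where M_33 = det([2 4 4; 3 -2 3; -1 4 -4]) = 68
det = (+1)·(2)·(68) = 136

136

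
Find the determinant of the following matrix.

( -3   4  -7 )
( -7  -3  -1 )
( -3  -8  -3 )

Expand along column 1:
  + (-3) · |-3 -1; -8 -3| = (-3)·(9 − 8) = -3
  − (-7) · |4 -7; -8 -3| = −(-7)·(-12 − 56) = -476
  + (-3) · |4 -7; -3 -1| = (-3)·(-4 − 21) = 75
Sum: (-3) + (-476) + (75) = -404

-404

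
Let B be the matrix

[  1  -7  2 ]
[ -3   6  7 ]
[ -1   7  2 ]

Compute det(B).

Expand along row 1:
  + 1 · |6 7; 7 2| = 1·(12 − 49) = -37
  − (-7) · |-3 7; -1 2| = −(-7)·(-6 − (-7)) = 7
  + 2 · |-3 6; -1 7| = 2·(-21 − (-6)) = -30
Sum: (-37) + (7) + (-30) = -60

|B| = -60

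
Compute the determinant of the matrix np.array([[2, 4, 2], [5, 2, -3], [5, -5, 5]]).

Expand along row 1:
  + 2 · |2 -3; -5 5| = 2·(10 − 15) = -10
  − 4 · |5 -3; 5 5| = −4·(25 − (-15)) = -160
  + 2 · |5 2; 5 -5| = 2·(-25 − 10) = -70
Sum: (-10) + (-160) + (-70) = -240

-240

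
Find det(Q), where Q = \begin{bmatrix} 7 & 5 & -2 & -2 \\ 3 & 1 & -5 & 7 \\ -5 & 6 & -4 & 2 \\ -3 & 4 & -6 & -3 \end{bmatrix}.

The determinant is -3147.

Expand along row 1:
  + (7) · M_11   where M_11 = det([1 -5 7; 6 -4 2; 4 -6 -3]) = -246
  − (5) · M_12   where M_12 = det([3 -5 7; -5 -4 2; -3 -6 -3]) = 303
  + (-2) · M_13   where M_13 = det([3 1 7; -5 6 2; -3 4 -3]) = -113
  − (-2) · M_14   where M_14 = det([3 1 -5; -5 6 -4; -3 4 -6]) = -68
det = (+1)·(7)·(-246) + (-1)·(5)·(303) + (+1)·(-2)·(-113) + (-1)·(-2)·(-68) = -3147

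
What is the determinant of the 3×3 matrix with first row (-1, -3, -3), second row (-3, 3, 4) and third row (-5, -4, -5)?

23

Expand along row 1:
  + (-1) · |3 4; -4 -5| = (-1)·(-15 − (-16)) = -1
  − (-3) · |-3 4; -5 -5| = −(-3)·(15 − (-20)) = 105
  + (-3) · |-3 3; -5 -4| = (-3)·(12 − (-15)) = -81
Sum: (-1) + (105) + (-81) = 23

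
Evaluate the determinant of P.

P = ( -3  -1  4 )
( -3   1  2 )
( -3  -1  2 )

Expand along row 1:
  + (-3) · |1 2; -1 2| = (-3)·(2 − (-2)) = -12
  − (-1) · |-3 2; -3 2| = −(-1)·(-6 − (-6)) = 0
  + 4 · |-3 1; -3 -1| = 4·(3 − (-3)) = 24
Sum: (-12) + (0) + (24) = 12

det(P) = 12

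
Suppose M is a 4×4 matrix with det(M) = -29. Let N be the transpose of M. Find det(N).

det(Mᵀ) = det(M).
det(N) = (1)·(-29) = -29

det(N) = -29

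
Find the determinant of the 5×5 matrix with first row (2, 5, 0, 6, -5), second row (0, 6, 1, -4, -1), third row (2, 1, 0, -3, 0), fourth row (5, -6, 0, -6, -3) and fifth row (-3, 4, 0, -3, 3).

-537

Expand along column 3 (it has 4 zeros):
  − (1) · M_23   where M_23 = det([2 5 6 -5; 2 1 -3 0; 5 -6 -6 -3; -3 4 -3 3]) = 537
det = (-1)·(1)·(537) = -537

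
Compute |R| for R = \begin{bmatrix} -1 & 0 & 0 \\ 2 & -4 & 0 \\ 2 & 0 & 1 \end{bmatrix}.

4

R is lower triangular, so det(R) is the product of the diagonal entries:
det = (-1) · (-4) · (1) = 4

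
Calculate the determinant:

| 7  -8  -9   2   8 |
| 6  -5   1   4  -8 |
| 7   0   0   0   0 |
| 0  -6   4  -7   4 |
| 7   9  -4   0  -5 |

Expand along row 3 (it has 4 zeros):
  + (7) · M_31   where M_31 = det([-8 -9 2 8; -5 1 4 -8; -6 4 -7 4; 9 -4 0 -5]) = -8083
det = (+1)·(7)·(-8083) = -56581

-56581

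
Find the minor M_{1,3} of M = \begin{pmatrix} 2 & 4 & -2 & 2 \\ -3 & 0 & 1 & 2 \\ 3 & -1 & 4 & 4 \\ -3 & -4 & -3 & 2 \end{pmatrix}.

-72

Delete row 1 and column 3; the remaining 3×3 submatrix is [-3 0 2; 3 -1 4; -3 -4 2].
Its determinant is -72.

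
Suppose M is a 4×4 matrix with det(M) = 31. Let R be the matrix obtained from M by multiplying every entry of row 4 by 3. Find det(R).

Scaling one row by 3 multiplies the determinant by 3.
det(R) = (3)·(31) = 93

The determinant is 93.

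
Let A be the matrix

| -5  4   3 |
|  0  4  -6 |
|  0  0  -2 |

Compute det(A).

The determinant is 40.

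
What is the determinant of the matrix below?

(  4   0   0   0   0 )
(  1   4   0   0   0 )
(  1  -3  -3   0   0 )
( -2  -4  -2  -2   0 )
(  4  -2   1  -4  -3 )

The determinant is -288.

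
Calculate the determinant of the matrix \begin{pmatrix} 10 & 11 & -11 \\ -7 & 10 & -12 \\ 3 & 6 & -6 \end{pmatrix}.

54

Expand along row 1:
  + 10 · |10 -12; 6 -6| = 10·(-60 − (-72)) = 120
  − 11 · |-7 -12; 3 -6| = −11·(42 − (-36)) = -858
  + (-11) · |-7 10; 3 6| = (-11)·(-42 − 30) = 792
Sum: (120) + (-858) + (792) = 54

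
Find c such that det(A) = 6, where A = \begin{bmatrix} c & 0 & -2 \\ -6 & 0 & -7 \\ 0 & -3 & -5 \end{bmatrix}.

c = -2

Expanding along the column containing c, det(A) is linear in c: det(A) = (-21)·c + (-36).
Set (-21)·c + (-36) = 6  ⇒  (-21)·c = 42  ⇒  c = -2.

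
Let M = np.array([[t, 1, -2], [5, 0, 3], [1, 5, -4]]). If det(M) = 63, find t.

Expanding along the column containing t, det(M) is linear in t: det(M) = (-15)·t + (-27).
Set (-15)·t + (-27) = 63  ⇒  (-15)·t = 90  ⇒  t = -6.

t = -6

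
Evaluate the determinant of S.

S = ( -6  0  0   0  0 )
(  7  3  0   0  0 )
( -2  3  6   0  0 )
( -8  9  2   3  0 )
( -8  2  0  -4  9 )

S is lower triangular, so det(S) is the product of the diagonal entries:
det = (-6) · (3) · (6) · (3) · (9) = -2916

det(S) = -2916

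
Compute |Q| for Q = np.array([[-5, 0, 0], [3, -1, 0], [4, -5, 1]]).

det(Q) = 5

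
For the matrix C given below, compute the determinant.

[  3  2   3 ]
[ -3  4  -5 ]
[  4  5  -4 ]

Expand along row 1:
  + 3 · |4 -5; 5 -4| = 3·(-16 − (-25)) = 27
  − 2 · |-3 -5; 4 -4| = −2·(12 − (-20)) = -64
  + 3 · |-3 4; 4 5| = 3·(-15 − 16) = -93
Sum: (27) + (-64) + (-93) = -130

The determinant is -130.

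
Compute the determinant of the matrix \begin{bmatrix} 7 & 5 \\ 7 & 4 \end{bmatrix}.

det = 7·4 − 5·7 = 28 − 35 = -7

-7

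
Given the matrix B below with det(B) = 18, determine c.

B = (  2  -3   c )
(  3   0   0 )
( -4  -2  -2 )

-6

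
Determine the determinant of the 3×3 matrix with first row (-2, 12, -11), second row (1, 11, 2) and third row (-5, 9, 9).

-1094

Expand along column 1:
  + (-2) · |11 2; 9 9| = (-2)·(99 − 18) = -162
  − 1 · |12 -11; 9 9| = −1·(108 − (-99)) = -207
  + (-5) · |12 -11; 11 2| = (-5)·(24 − (-121)) = -725
Sum: (-162) + (-207) + (-725) = -1094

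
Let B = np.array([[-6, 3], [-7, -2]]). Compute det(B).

det(B) = 33

det(B) = (-6)·(-2) − 3·(-7) = 12 − (-21) = 33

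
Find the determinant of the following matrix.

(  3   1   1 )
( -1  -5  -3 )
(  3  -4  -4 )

Expand along column 1:
  + 3 · |-5 -3; -4 -4| = 3·(20 − 12) = 24
  − (-1) · |1 1; -4 -4| = −(-1)·(-4 − (-4)) = 0
  + 3 · |1 1; -5 -3| = 3·(-3 − (-5)) = 6
Sum: (24) + (0) + (6) = 30

The determinant is 30.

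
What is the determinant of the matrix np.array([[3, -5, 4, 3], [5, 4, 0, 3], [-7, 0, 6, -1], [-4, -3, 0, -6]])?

The determinant is -1208.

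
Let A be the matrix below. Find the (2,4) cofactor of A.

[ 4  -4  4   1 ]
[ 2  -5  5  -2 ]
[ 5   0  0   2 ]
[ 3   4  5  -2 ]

180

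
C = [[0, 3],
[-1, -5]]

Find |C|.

3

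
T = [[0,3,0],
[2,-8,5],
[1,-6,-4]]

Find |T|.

det(T) = 39

Expand along row 1:
  − 3 · |2 5; 1 -4| = −3·(-8 − 5) = 39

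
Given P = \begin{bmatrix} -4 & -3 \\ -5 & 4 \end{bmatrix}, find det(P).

The determinant is -31.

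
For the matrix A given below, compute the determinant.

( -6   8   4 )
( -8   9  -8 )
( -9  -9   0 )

|A| = 1620

Expand along row 3:
  + (-9) · |8 4; 9 -8| = (-9)·(-64 − 36) = 900
  − (-9) · |-6 4; -8 -8| = −(-9)·(48 − (-32)) = 720
Sum: (900) + (720) = 1620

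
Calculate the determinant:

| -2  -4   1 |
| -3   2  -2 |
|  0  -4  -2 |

60

Expand along column 1:
  + (-2) · |2 -2; -4 -2| = (-2)·(-4 − 8) = 24
  − (-3) · |-4 1; -4 -2| = −(-3)·(8 − (-4)) = 36
Sum: (24) + (36) = 60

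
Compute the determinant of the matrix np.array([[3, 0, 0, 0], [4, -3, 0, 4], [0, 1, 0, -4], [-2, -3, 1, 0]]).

-24

Expand along row 1 (it has 3 zeros):
  + (3) · M_11   where M_11 = det([-3 0 4; 1 0 -4; -3 1 0]) = -8
det = (+1)·(3)·(-8) = -24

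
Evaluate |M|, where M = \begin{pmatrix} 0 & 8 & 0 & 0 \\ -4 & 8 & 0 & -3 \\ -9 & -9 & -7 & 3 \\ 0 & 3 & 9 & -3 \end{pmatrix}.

Expand along row 1 (it has 3 zeros):
  − (8) · M_12   where M_12 = det([-4 0 -3; -9 -7 3; 0 9 -3]) = 267
det = (-1)·(8)·(267) = -2136

-2136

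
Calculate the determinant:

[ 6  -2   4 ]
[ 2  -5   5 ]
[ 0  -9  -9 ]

The determinant is 432.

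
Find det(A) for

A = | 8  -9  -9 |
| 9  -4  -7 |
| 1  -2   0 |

The determinant is 77.

Expand along row 3:
  + 1 · |-9 -9; -4 -7| = 1·(63 − 36) = 27
  − (-2) · |8 -9; 9 -7| = −(-2)·(-56 − (-81)) = 50
Sum: (27) + (50) = 77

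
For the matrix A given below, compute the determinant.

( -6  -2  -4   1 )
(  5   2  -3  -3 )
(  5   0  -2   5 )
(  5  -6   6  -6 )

Expand along row 3 (it has 1 zero):
  + (5) · M_31   where M_31 = det([-2 -4 1; 2 -3 -3; -6 6 -6]) = -198
  + (-2) · M_33   where M_33 = det([-6 -2 1; 5 2 -3; 5 -6 -6]) = 110
  − (5) · M_34   where M_34 = det([-6 -2 -4; 5 2 -3; 5 -6 6]) = 286
det = (+1)·(5)·(-198) + (+1)·(-2)·(110) + (-1)·(5)·(286) = -2640

det(A) = -2640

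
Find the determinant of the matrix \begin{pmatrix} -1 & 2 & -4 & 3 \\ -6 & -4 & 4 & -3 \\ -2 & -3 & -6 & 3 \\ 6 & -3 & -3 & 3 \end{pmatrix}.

The determinant is -393.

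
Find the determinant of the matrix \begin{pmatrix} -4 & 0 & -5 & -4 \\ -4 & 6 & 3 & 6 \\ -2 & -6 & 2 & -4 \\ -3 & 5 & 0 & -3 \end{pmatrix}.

1940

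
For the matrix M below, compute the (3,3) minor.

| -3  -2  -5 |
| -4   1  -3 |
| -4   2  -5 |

Delete row 3 and column 3; the remaining 2×2 submatrix is [-3 -2; -4 1].
Its determinant is (-3)·1 − (-2)·(-4) = -11.

-11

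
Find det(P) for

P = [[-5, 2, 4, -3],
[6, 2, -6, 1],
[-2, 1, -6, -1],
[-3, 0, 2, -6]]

Expand along row 4 (it has 1 zero):
  − (-3) · M_41   where M_41 = det([2 4 -3; 2 -6 1; 1 -6 -1]) = 54
  − (2) · M_43   where M_43 = det([-5 2 -3; 6 2 1; -2 1 -1]) = -7
  + (-6) · M_44   where M_44 = det([-5 2 4; 6 2 -6; -2 1 -6]) = 166
det = (-1)·(-3)·(54) + (-1)·(2)·(-7) + (+1)·(-6)·(166) = -820

det(P) = -820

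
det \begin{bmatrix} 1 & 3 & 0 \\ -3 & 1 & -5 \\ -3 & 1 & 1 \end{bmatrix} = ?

60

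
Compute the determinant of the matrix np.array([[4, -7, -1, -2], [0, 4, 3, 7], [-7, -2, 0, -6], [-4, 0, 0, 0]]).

Expand along row 4 (it has 3 zeros):
  − (-4) · M_41   where M_41 = det([-7 -1 -2; 4 3 7; -2 0 -6]) = 104
det = (-1)·(-4)·(104) = 416

416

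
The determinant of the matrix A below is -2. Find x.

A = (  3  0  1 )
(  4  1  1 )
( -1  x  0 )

Expanding along the column containing x, det(A) is linear in x: det(A) = (1)·x + (1).
Set (1)·x + (1) = -2  ⇒  (1)·x = -3  ⇒  x = -3.

-3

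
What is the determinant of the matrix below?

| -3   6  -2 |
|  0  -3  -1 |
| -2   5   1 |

Expand along row 2:
  + (-3) · |-3 -2; -2 1| = (-3)·(-3 − 4) = 21
  − (-1) · |-3 6; -2 5| = −(-1)·(-15 − (-12)) = -3
Sum: (21) + (-3) = 18

18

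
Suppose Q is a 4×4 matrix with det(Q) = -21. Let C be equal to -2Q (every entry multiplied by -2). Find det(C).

The determinant is -336.

For a 4×4 matrix, det(-2Q) = (-2)^4·det(Q) = 16·det(Q).
det(C) = (16)·(-21) = -336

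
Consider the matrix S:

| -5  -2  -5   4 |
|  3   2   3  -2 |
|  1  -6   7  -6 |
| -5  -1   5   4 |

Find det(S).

det(S) = -68

Expand along row 1:
  + (-5) · M_11   where M_11 = det([2 3 -2; -6 7 -6; -1 5 4]) = 252
  − (-2) · M_12   where M_12 = det([3 3 -2; 1 7 -6; -5 5 4]) = 172
  + (-5) · M_13   where M_13 = det([3 2 -2; 1 -6 -6; -5 -1 4]) = 24
  − (4) · M_14   where M_14 = det([3 2 3; 1 -6 7; -5 -1 5]) = -242
det = (+1)·(-5)·(252) + (-1)·(-2)·(172) + (+1)·(-5)·(24) + (-1)·(4)·(-242) = -68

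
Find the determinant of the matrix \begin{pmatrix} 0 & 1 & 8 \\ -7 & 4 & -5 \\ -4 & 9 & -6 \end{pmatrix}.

-398

Expand along row 1:
  − 1 · |-7 -5; -4 -6| = −1·(42 − 20) = -22
  + 8 · |-7 4; -4 9| = 8·(-63 − (-16)) = -376
Sum: (-22) + (-376) = -398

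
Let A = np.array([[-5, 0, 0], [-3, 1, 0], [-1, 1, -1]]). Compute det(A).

A is lower triangular, so det(A) is the product of the diagonal entries:
det = (-5) · (1) · (-1) = 5

5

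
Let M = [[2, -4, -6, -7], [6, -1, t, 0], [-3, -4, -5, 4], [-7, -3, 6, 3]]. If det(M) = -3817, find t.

4

Expanding along the row containing t, det(M) is linear in t: det(M) = (-209)·t + (-2981).
Set (-209)·t + (-2981) = -3817  ⇒  (-209)·t = -836  ⇒  t = 4.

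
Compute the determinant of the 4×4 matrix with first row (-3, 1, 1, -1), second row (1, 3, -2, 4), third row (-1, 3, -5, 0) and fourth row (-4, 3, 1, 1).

The determinant is 7.

Expand along row 3 (it has 1 zero):
  + (-1) · M_31   where M_31 = det([1 1 -1; 3 -2 4; 3 1 1]) = -6
  − (3) · M_32   where M_32 = det([-3 1 -1; 1 -2 4; -4 1 1]) = 8
  + (-5) · M_33   where M_33 = det([-3 1 -1; 1 3 4; -4 3 1]) = -5
det = (+1)·(-1)·(-6) + (-1)·(3)·(8) + (+1)·(-5)·(-5) = 7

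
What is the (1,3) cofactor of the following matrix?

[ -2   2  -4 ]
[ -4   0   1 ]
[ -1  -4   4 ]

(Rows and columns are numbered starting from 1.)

16

Delete row 1 and column 3; the remaining 2×2 submatrix is [-4 0; -1 -4].
Its determinant is (-4)·(-4) − 0·(-1) = 16.
The cofactor carries sign (−1)^(1+3) = +1, so C_{1,3} = +(16) = 16.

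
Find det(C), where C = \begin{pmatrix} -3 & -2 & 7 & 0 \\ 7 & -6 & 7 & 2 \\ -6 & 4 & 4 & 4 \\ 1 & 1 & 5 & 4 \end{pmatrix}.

Expand along row 1 (it has 1 zero):
  + (-3) · M_11   where M_11 = det([-6 7 2; 4 4 4; 1 5 4]) = -28
  − (-2) · M_12   where M_12 = det([7 7 2; -6 4 4; 1 5 4]) = 100
  + (7) · M_13   where M_13 = det([7 -6 2; -6 4 4; 1 1 4]) = -104
det = (+1)·(-3)·(-28) + (-1)·(-2)·(100) + (+1)·(7)·(-104) = -444

|C| = -444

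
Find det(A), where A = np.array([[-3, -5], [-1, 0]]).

-5

det(A) = (-3)·0 − (-5)·(-1) = 0 − 5 = -5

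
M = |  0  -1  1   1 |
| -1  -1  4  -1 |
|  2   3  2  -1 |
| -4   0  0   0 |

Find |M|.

Expand along row 4 (it has 3 zeros):
  − (-4) · M_41   where M_41 = det([-1 1 1; -1 4 -1; 3 2 -1]) = -16
det = (-1)·(-4)·(-16) = -64

-64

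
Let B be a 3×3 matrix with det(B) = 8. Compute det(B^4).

4096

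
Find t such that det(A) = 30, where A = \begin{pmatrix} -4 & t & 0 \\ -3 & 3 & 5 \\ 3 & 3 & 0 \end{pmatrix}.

-2

Expanding along the column containing t, det(A) is linear in t: det(A) = (15)·t + (60).
Set (15)·t + (60) = 30  ⇒  (15)·t = -30  ⇒  t = -2.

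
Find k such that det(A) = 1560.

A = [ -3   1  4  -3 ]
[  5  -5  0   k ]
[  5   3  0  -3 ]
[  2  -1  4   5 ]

Expanding along the row containing k, det(A) is linear in k: det(A) = (-100)·k + (1460).
Set (-100)·k + (1460) = 1560  ⇒  (-100)·k = 100  ⇒  k = -1.

k = -1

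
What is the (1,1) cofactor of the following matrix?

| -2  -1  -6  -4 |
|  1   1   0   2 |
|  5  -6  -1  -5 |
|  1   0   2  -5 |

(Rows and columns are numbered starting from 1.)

The cofactor is -9.

Delete row 1 and column 1; the remaining 3×3 submatrix is [1 0 2; -6 -1 -5; 0 2 -5].
Its determinant is -9.
The cofactor carries sign (−1)^(1+1) = +1, so C_{1,1} = +(-9) = -9.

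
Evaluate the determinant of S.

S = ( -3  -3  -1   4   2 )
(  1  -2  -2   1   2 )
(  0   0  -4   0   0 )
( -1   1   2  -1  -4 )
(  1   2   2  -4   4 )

352

Expand along row 3 (it has 4 zeros):
  + (-4) · M_33   where M_33 = det([-3 -3 4 2; 1 -2 1 2; -1 1 -1 -4; 1 2 -4 4]) = -88
det = (+1)·(-4)·(-88) = 352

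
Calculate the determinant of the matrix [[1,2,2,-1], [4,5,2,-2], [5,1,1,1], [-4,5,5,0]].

Expand along row 4 (it has 1 zero):
  − (-4) · M_41   where M_41 = det([2 2 -1; 5 2 -2; 1 1 1]) = -9
  + (5) · M_42   where M_42 = det([1 2 -1; 4 2 -2; 5 1 1]) = -18
  − (5) · M_43   where M_43 = det([1 2 -1; 4 5 -2; 5 1 1]) = 0
det = (-1)·(-4)·(-9) + (+1)·(5)·(-18) + (-1)·(5)·(0) = -126

-126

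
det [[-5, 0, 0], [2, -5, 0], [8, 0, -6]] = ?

The matrix is lower triangular, so the determinant is the product of the diagonal entries:
det = (-5) · (-5) · (-6) = -150

-150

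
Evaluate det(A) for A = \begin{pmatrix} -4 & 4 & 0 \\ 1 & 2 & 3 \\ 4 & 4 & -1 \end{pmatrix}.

|A| = 108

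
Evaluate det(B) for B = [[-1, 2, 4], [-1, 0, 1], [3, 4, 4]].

Expand along column 2:
  − 2 · |-1 1; 3 4| = −2·(-4 − 3) = 14
  − 4 · |-1 4; -1 1| = −4·(-1 − (-4)) = -12
Sum: (14) + (-12) = 2

det(B) = 2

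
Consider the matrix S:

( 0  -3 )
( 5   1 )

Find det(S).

det(S) = 15

det(S) = 0·1 − (-3)·5 = 0 − (-15) = 15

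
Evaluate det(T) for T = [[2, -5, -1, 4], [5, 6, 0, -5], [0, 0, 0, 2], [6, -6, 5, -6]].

det(T) = -502

Expand along row 3 (it has 3 zeros):
  − (2) · M_34   where M_34 = det([2 -5 -1; 5 6 0; 6 -6 5]) = 251
det = (-1)·(2)·(251) = -502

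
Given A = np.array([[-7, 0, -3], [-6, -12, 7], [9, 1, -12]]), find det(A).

Expand along row 1:
  + (-7) · |-12 7; 1 -12| = (-7)·(144 − 7) = -959
  + (-3) · |-6 -12; 9 1| = (-3)·(-6 − (-108)) = -306
Sum: (-959) + (-306) = -1265

The determinant is -1265.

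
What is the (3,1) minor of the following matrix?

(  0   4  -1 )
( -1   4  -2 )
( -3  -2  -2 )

-4

Delete row 3 and column 1; the remaining 2×2 submatrix is [4 -1; 4 -2].
Its determinant is 4·(-2) − (-1)·4 = -4.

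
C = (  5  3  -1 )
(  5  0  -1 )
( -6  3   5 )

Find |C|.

Expand along row 2:
  − 5 · |3 -1; 3 5| = −5·(15 − (-3)) = -90
  − (-1) · |5 3; -6 3| = −(-1)·(15 − (-18)) = 33
Sum: (-90) + (33) = -57

|C| = -57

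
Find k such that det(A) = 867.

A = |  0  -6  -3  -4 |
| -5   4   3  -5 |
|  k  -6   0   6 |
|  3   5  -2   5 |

k = 9

Expanding along the column containing k, det(A) is linear in k: det(A) = (197)·k + (-906).
Set (197)·k + (-906) = 867  ⇒  (197)·k = 1773  ⇒  k = 9.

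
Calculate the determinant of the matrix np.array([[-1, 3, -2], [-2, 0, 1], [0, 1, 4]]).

The determinant is 29.

Expand along row 2:
  − (-2) · |3 -2; 1 4| = −(-2)·(12 − (-2)) = 28
  − 1 · |-1 3; 0 1| = −1·(-1 − 0) = 1
Sum: (28) + (1) = 29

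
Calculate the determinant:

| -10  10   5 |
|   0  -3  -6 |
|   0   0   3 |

The matrix is upper triangular, so the determinant is the product of the diagonal entries:
det = (-10) · (-3) · (3) = 90

The determinant is 90.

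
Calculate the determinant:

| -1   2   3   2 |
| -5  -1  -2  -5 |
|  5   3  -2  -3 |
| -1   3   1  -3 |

78

Expand along row 1:
  + (-1) · M_11   where M_11 = det([-1 -2 -5; 3 -2 -3; 3 1 -3]) = -54
  − (2) · M_12   where M_12 = det([-5 -2 -5; 5 -2 -3; -1 1 -3]) = -96
  + (3) · M_13   where M_13 = det([-5 -1 -5; 5 3 -3; -1 3 -3]) = -108
  − (2) · M_14   where M_14 = det([-5 -1 -2; 5 3 -2; -1 3 1]) = -78
det = (+1)·(-1)·(-54) + (-1)·(2)·(-96) + (+1)·(3)·(-108) + (-1)·(2)·(-78) = 78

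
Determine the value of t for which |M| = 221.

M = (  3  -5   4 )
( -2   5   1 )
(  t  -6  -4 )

Expanding along the column containing t, det(M) is linear in t: det(M) = (-25)·t + (46).
Set (-25)·t + (46) = 221  ⇒  (-25)·t = 175  ⇒  t = -7.

t = -7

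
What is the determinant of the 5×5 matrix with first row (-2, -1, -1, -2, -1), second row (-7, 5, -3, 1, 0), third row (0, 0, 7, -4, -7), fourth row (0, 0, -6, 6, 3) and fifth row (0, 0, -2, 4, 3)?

The matrix is block upper-triangular with a 2×2 block and a 3×3 block on the diagonal, so its determinant equals the product of the determinants of the diagonal blocks.
det of the 2×2 block = -17
det of the 3×3 block = 78
det = (-17)·(78) = -1326

The determinant is -1326.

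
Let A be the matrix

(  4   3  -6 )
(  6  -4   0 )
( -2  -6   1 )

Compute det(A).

230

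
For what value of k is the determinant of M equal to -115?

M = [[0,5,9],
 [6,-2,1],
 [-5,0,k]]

0

Expanding along the column containing k, det(M) is linear in k: det(M) = (-30)·k + (-115).
Set (-30)·k + (-115) = -115  ⇒  (-30)·k = 0  ⇒  k = 0.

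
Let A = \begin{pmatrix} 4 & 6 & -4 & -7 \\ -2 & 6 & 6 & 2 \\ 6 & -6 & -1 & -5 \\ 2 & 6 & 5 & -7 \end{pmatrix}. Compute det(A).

-1872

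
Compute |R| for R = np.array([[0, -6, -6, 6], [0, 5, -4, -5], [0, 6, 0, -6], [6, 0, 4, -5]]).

Expand along column 1 (it has 3 zeros):
  − (6) · M_41   where M_41 = det([-6 -6 6; 5 -4 -5; 6 0 -6]) = 0
det = (-1)·(6)·(0) = 0

0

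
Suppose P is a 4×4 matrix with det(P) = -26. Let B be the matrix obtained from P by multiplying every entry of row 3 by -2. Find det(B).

52

Scaling one row by -2 multiplies the determinant by -2.
det(B) = (-2)·(-26) = 52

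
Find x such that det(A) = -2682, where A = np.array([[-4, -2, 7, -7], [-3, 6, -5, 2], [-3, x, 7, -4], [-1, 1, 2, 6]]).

Expanding along the column containing x, det(A) is linear in x: det(A) = (-325)·x + (-732).
Set (-325)·x + (-732) = -2682  ⇒  (-325)·x = -1950  ⇒  x = 6.

6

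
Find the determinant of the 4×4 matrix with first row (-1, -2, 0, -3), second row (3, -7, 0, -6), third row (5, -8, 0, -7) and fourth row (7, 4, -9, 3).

-144

Expand along column 3 (it has 3 zeros):
  − (-9) · M_43   where M_43 = det([-1 -2 -3; 3 -7 -6; 5 -8 -7]) = -16
det = (-1)·(-9)·(-16) = -144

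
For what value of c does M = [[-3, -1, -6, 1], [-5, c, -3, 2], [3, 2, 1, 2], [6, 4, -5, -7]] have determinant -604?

Expanding along the row containing c, det(M) is linear in c: det(M) = (-228)·c + (-604).
Set (-228)·c + (-604) = -604  ⇒  (-228)·c = 0  ⇒  c = 0.

c = 0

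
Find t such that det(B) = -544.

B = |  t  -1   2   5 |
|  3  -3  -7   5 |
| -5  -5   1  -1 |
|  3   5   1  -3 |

Expanding along the row containing t, det(B) is linear in t: det(B) = (96)·t + (128).
Set (96)·t + (128) = -544  ⇒  (96)·t = -672  ⇒  t = -7.

t = -7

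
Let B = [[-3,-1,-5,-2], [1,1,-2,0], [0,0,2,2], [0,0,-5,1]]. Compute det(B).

B is block upper-triangular with a 2×2 block and a 2×2 block on the diagonal, so its determinant equals the product of the determinants of the diagonal blocks.
det of the 2×2 block = -2
det of the 2×2 block = 12
det = (-2)·(12) = -24

-24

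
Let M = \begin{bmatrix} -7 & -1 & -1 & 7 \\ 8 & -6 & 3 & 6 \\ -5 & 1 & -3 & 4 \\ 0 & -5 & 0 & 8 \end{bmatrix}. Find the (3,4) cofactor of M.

Delete row 3 and column 4; the remaining 3×3 submatrix is [-7 -1 -1; 8 -6 3; 0 -5 0].
Its determinant is -65.
The cofactor carries sign (−1)^(3+4) = −1, so C_{3,4} = −(-65) = 65.

65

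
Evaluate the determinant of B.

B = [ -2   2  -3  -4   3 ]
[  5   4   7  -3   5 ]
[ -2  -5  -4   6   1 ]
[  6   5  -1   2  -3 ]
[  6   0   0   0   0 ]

Expand along row 5 (it has 4 zeros):
  + (6) · M_51   where M_51 = det([2 -3 -4 3; 4 7 -3 5; -5 -4 6 1; 5 -1 2 -3]) = -1991
det = (+1)·(6)·(-1991) = -11946

det(B) = -11946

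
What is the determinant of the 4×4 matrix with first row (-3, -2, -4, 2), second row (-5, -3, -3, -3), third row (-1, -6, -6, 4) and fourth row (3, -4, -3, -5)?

Expand along row 1:
  + (-3) · M_11   where M_11 = det([-3 -3 -3; -6 -6 4; -4 -3 -5]) = 30
  − (-2) · M_12   where M_12 = det([-5 -3 -3; -1 -6 4; 3 -3 -5]) = -294
  + (-4) · M_13   where M_13 = det([-5 -3 -3; -1 -6 4; 3 -4 -5]) = -317
  − (2) · M_14   where M_14 = det([-5 -3 -3; -1 -6 -6; 3 -4 -3]) = 27
det = (+1)·(-3)·(30) + (-1)·(-2)·(-294) + (+1)·(-4)·(-317) + (-1)·(2)·(27) = 536

The determinant is 536.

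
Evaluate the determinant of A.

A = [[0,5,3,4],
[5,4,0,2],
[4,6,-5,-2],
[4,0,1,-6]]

det(A) = -1268

Expand along row 1 (it has 1 zero):
  − (5) · M_12   where M_12 = det([5 0 2; 4 -5 -2; 4 1 -6]) = 208
  + (3) · M_13   where M_13 = det([5 4 2; 4 6 -2; 4 0 -6]) = -164
  − (4) · M_14   where M_14 = det([5 4 0; 4 6 -5; 4 0 1]) = -66
det = (-1)·(5)·(208) + (+1)·(3)·(-164) + (-1)·(4)·(-66) = -1268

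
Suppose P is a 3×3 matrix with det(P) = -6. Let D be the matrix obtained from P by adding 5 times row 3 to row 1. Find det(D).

-6

Adding a multiple of one row to another leaves the determinant unchanged.
det(D) = (1)·(-6) = -6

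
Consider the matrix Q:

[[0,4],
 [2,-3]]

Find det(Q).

det(Q) = -8

det(Q) = 0·(-3) − 4·2 = 0 − 8 = -8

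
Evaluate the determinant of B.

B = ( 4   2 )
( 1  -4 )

-18

det(B) = 4·(-4) − 2·1 = -16 − 2 = -18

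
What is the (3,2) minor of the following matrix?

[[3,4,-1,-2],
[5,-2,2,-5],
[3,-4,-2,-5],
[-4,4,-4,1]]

-45

Delete row 3 and column 2; the remaining 3×3 submatrix is [3 -1 -2; 5 2 -5; -4 -4 1].
Its determinant is -45.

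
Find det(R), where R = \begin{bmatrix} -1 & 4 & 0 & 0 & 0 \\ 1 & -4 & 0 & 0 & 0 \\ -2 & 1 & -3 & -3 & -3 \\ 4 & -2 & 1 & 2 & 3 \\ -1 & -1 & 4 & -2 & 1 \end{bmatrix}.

R is block lower-triangular with a 2×2 block and a 3×3 block on the diagonal, so its determinant equals the product of the determinants of the diagonal blocks.
det of the 2×2 block = 0
det of the 3×3 block = -27
det = (0)·(-27) = 0

det(R) = 0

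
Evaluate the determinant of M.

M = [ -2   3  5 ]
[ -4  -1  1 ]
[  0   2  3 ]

6

Expand along column 1:
  + (-2) · |-1 1; 2 3| = (-2)·(-3 − 2) = 10
  − (-4) · |3 5; 2 3| = −(-4)·(9 − 10) = -4
Sum: (10) + (-4) = 6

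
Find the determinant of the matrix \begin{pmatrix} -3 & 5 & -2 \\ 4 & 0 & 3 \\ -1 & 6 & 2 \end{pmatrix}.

-49

Expand along row 2:
  − 4 · |5 -2; 6 2| = −4·(10 − (-12)) = -88
  − 3 · |-3 5; -1 6| = −3·(-18 − (-5)) = 39
Sum: (-88) + (39) = -49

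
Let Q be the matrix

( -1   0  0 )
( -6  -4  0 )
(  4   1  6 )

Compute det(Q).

Q is lower triangular, so det(Q) is the product of the diagonal entries:
det = (-1) · (-4) · (6) = 24

|Q| = 24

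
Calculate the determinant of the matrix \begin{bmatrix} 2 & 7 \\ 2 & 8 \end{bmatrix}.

det = 2·8 − 7·2 = 16 − 14 = 2

2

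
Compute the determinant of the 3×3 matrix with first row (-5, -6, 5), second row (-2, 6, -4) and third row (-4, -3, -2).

198

Expand along column 1:
  + (-5) · |6 -4; -3 -2| = (-5)·(-12 − 12) = 120
  − (-2) · |-6 5; -3 -2| = −(-2)·(12 − (-15)) = 54
  + (-4) · |-6 5; 6 -4| = (-4)·(24 − 30) = 24
Sum: (120) + (54) + (24) = 198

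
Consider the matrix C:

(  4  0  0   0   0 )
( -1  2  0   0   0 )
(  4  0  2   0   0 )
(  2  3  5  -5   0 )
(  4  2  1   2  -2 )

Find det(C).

det(C) = 160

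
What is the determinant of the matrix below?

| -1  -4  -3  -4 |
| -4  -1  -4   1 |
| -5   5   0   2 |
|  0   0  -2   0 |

Expand along row 4 (it has 3 zeros):
  − (-2) · M_43   where M_43 = det([-1 -4 -4; -4 -1 1; -5 5 2]) = 95
det = (-1)·(-2)·(95) = 190

190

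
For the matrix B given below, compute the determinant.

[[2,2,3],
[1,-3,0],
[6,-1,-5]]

Expand along row 2:
  − 1 · |2 3; -1 -5| = −1·(-10 − (-3)) = 7
  + (-3) · |2 3; 6 -5| = (-3)·(-10 − 18) = 84
Sum: (7) + (84) = 91

The determinant is 91.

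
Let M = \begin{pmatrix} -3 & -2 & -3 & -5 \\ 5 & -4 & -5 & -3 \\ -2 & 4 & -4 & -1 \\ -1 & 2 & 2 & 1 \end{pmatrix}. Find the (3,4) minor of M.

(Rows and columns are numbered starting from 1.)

-14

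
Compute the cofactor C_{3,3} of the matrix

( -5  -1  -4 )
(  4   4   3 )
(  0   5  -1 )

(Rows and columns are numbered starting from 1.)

Delete row 3 and column 3; the remaining 2×2 submatrix is [-5 -1; 4 4].
Its determinant is (-5)·4 − (-1)·4 = -16.
The cofactor carries sign (−1)^(3+3) = +1, so C_{3,3} = +(-16) = -16.

-16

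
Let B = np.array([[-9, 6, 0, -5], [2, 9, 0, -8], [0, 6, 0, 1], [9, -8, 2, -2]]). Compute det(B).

1170

Expand along column 3 (it has 3 zeros):
  − (2) · M_43   where M_43 = det([-9 6 -5; 2 9 -8; 0 6 1]) = -585
det = (-1)·(2)·(-585) = 1170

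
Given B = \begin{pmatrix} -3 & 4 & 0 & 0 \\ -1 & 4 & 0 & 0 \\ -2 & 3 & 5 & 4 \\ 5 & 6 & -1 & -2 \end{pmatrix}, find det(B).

B is block lower-triangular with a 2×2 block and a 2×2 block on the diagonal, so its determinant equals the product of the determinants of the diagonal blocks.
det of the 2×2 block = -8
det of the 2×2 block = -6
det = (-8)·(-6) = 48

48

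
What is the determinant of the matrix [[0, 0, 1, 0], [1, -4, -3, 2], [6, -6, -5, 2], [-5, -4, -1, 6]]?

The determinant is 48.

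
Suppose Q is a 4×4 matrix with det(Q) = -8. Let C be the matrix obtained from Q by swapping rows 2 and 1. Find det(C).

8

Swapping two rows multiplies the determinant by −1.
det(C) = (-1)·(-8) = 8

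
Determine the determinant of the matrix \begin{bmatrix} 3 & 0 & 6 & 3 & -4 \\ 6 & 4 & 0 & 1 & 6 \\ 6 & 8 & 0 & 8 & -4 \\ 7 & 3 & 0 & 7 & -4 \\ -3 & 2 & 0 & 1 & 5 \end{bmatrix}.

Expand along column 3 (it has 4 zeros):
  + (6) · M_13   where M_13 = det([6 4 1 6; 6 8 8 -4; 7 3 7 -4; -3 2 1 5]) = 1778
det = (+1)·(6)·(1778) = 10668

The determinant is 10668.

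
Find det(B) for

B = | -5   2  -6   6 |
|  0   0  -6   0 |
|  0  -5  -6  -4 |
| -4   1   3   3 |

|B| = -198

Expand along row 2 (it has 3 zeros):
  − (-6) · M_23   where M_23 = det([-5 2 6; 0 -5 -4; -4 1 3]) = -33
det = (-1)·(-6)·(-33) = -198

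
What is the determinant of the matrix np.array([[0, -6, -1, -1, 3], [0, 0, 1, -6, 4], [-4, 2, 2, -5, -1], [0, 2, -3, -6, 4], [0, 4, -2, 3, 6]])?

Expand along column 1 (it has 4 zeros):
  + (-4) · M_31   where M_31 = det([-6 -1 -1 3; 0 1 -6 4; 2 -3 -6 4; 4 -2 3 6]) = 1446
det = (+1)·(-4)·(1446) = -5784

The determinant is -5784.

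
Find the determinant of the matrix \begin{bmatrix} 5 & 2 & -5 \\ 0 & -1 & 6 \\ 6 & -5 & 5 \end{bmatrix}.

Expand along row 2:
  + (-1) · |5 -5; 6 5| = (-1)·(25 − (-30)) = -55
  − 6 · |5 2; 6 -5| = −6·(-25 − 12) = 222
Sum: (-55) + (222) = 167

The determinant is 167.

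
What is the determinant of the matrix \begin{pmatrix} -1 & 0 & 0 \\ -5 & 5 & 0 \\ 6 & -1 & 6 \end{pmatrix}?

The determinant is -30.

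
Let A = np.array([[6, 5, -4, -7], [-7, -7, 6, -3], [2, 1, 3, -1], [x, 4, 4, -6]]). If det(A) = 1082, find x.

x = 2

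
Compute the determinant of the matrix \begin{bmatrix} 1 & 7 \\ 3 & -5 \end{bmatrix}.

-26

det = 1·(-5) − 7·3 = -5 − 21 = -26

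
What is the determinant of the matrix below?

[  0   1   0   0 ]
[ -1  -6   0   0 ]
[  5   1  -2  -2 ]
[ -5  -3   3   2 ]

The determinant is 2.

The matrix is block lower-triangular with a 2×2 block and a 2×2 block on the diagonal, so its determinant equals the product of the determinants of the diagonal blocks.
det of the 2×2 block = 1
det of the 2×2 block = 2
det = (1)·(2) = 2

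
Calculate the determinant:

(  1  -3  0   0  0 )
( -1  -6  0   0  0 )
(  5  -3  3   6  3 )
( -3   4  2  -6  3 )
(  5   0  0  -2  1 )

The determinant is 216.

The matrix is block lower-triangular with a 2×2 block and a 3×3 block on the diagonal, so its determinant equals the product of the determinants of the diagonal blocks.
det of the 2×2 block = -9
det of the 3×3 block = -24
det = (-9)·(-24) = 216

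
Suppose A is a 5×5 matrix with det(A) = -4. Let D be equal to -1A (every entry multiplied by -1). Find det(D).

4

For a 5×5 matrix, det(-1A) = (-1)^5·det(A) = -1·det(A).
det(D) = (-1)·(-4) = 4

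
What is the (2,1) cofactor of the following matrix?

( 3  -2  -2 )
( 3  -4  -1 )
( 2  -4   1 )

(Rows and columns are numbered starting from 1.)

Delete row 2 and column 1; the remaining 2×2 submatrix is [-2 -2; -4 1].
Its determinant is (-2)·1 − (-2)·(-4) = -10.
The cofactor carries sign (−1)^(2+1) = −1, so C_{2,1} = −(-10) = 10.

10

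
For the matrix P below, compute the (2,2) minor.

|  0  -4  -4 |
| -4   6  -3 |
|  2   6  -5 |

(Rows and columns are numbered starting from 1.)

Delete row 2 and column 2; the remaining 2×2 submatrix is [0 -4; 2 -5].
Its determinant is 0·(-5) − (-4)·2 = 8.

8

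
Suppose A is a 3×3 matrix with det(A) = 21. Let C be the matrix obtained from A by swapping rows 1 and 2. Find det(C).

Swapping two rows multiplies the determinant by −1.
det(C) = (-1)·(21) = -21

det(C) = -21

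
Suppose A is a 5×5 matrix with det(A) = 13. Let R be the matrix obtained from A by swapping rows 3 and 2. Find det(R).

-13

Swapping two rows multiplies the determinant by −1.
det(R) = (-1)·(13) = -13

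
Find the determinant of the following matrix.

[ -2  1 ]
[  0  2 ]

det = (-2)·2 − 1·0 = -4 − 0 = -4

-4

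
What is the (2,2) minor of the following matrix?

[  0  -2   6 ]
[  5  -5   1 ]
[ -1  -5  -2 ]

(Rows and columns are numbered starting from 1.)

6

Delete row 2 and column 2; the remaining 2×2 submatrix is [0 6; -1 -2].
Its determinant is 0·(-2) − 6·(-1) = 6.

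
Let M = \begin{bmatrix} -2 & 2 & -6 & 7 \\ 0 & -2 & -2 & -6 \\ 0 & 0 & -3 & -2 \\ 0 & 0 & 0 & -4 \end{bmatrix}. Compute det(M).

M is upper triangular, so det(M) is the product of the diagonal entries:
det = (-2) · (-2) · (-3) · (-4) = 48

48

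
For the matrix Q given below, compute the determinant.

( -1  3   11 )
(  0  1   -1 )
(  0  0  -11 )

Q is upper triangular, so det(Q) is the product of the diagonal entries:
det = (-1) · (1) · (-11) = 11

11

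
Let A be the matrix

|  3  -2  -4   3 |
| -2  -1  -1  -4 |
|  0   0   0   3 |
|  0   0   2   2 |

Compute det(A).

A is block upper-triangular with a 2×2 block and a 2×2 block on the diagonal, so its determinant equals the product of the determinants of the diagonal blocks.
det of the 2×2 block = -7
det of the 2×2 block = -6
det = (-7)·(-6) = 42

The determinant is 42.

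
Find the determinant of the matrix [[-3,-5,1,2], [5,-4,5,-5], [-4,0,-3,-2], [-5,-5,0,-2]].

184

Expand along row 3 (it has 1 zero):
  + (-4) · M_31   where M_31 = det([-5 1 2; -4 5 -5; -5 0 -2]) = 117
  + (-3) · M_33   where M_33 = det([-3 -5 2; 5 -4 -5; -5 -5 -2]) = -214
  − (-2) · M_34   where M_34 = det([-3 -5 1; 5 -4 5; -5 -5 0]) = 5
det = (+1)·(-4)·(117) + (+1)·(-3)·(-214) + (-1)·(-2)·(5) = 184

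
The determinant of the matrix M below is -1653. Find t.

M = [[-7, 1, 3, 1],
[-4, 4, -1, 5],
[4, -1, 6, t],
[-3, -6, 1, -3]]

Expanding along the row containing t, det(M) is linear in t: det(M) = (-129)·t + (-1008).
Set (-129)·t + (-1008) = -1653  ⇒  (-129)·t = -645  ⇒  t = 5.

5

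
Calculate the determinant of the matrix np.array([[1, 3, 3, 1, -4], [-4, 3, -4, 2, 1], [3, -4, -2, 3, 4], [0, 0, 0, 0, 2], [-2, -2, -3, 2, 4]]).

Expand along row 4 (it has 4 zeros):
  − (2) · M_45   where M_45 = det([1 3 3 1; -4 3 -4 2; 3 -4 -2 3; -2 -2 -3 2]) = -214
det = (-1)·(2)·(-214) = 428

428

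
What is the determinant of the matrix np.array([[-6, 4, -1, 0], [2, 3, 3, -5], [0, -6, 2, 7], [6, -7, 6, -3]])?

970

Expand along row 1 (it has 1 zero):
  + (-6) · M_11   where M_11 = det([3 3 -5; -6 2 7; -7 6 -3]) = -235
  − (4) · M_12   where M_12 = det([2 3 -5; 0 2 7; 6 6 -3]) = 90
  + (-1) · M_13   where M_13 = det([2 3 -5; 0 -6 7; 6 -7 -3]) = 80
det = (+1)·(-6)·(-235) + (-1)·(4)·(90) + (+1)·(-1)·(80) = 970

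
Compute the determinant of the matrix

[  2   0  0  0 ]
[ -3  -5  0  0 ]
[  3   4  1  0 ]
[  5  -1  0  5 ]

-50

The matrix is lower triangular, so the determinant is the product of the diagonal entries:
det = (2) · (-5) · (1) · (5) = -50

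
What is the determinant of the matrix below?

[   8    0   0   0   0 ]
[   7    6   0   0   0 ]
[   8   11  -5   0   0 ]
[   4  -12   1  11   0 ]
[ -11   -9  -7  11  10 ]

-26400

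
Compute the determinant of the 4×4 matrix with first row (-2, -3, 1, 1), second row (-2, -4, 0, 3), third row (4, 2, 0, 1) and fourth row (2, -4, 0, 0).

-76

Expand along column 3 (it has 3 zeros):
  + (1) · M_13   where M_13 = det([-2 -4 3; 4 2 1; 2 -4 0]) = -76
det = (+1)·(1)·(-76) = -76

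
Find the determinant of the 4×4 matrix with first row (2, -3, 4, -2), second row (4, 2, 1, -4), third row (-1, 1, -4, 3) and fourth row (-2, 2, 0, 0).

The determinant is -22.

Expand along row 4 (it has 2 zeros):
  − (-2) · M_41   where M_41 = det([-3 4 -2; 2 1 -4; 1 -4 3]) = 17
  + (2) · M_42   where M_42 = det([2 4 -2; 4 1 -4; -1 -4 3]) = -28
det = (-1)·(-2)·(17) + (+1)·(2)·(-28) = -22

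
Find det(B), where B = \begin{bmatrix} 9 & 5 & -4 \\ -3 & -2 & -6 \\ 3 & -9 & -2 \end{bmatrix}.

|B| = -702

Expand along column 1:
  + 9 · |-2 -6; -9 -2| = 9·(4 − 54) = -450
  − (-3) · |5 -4; -9 -2| = −(-3)·(-10 − 36) = -138
  + 3 · |5 -4; -2 -6| = 3·(-30 − 8) = -114
Sum: (-450) + (-138) + (-114) = -702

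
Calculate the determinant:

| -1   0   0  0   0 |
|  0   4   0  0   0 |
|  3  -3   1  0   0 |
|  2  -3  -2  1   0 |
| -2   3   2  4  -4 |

The matrix is lower triangular, so the determinant is the product of the diagonal entries:
det = (-1) · (4) · (1) · (1) · (-4) = 16

16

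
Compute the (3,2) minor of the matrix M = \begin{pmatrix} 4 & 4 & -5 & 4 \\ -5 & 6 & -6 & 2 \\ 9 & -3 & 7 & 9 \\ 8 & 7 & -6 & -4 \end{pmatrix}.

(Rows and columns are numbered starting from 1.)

The minor is 476.

Delete row 3 and column 2; the remaining 3×3 submatrix is [4 -5 4; -5 -6 2; 8 -6 -4].
Its determinant is 476.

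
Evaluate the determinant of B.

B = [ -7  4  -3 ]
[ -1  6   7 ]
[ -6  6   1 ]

Expand along column 1:
  + (-7) · |6 7; 6 1| = (-7)·(6 − 42) = 252
  − (-1) · |4 -3; 6 1| = −(-1)·(4 − (-18)) = 22
  + (-6) · |4 -3; 6 7| = (-6)·(28 − (-18)) = -276
Sum: (252) + (22) + (-276) = -2

The determinant is -2.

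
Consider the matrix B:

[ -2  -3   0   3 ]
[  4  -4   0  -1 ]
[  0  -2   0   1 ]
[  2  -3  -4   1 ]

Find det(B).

Expand along column 3 (it has 3 zeros):
  − (-4) · M_43   where M_43 = det([-2 -3 3; 4 -4 -1; 0 -2 1]) = 0
det = (-1)·(-4)·(0) = 0

0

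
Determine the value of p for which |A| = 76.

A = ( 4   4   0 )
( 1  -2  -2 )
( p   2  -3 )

p = -3

Expanding along the column containing p, det(A) is linear in p: det(A) = (-8)·p + (52).
Set (-8)·p + (52) = 76  ⇒  (-8)·p = 24  ⇒  p = -3.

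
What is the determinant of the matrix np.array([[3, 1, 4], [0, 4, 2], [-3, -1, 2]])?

Expand along column 1:
  + 3 · |4 2; -1 2| = 3·(8 − (-2)) = 30
  + (-3) · |1 4; 4 2| = (-3)·(2 − 16) = 42
Sum: (30) + (42) = 72

72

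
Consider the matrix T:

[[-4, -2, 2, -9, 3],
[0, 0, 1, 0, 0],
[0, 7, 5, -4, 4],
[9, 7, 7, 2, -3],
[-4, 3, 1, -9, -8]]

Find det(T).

The determinant is 6341.

Expand along row 2 (it has 4 zeros):
  − (1) · M_23   where M_23 = det([-4 -2 -9 3; 0 7 -4 4; 9 7 2 -3; -4 3 -9 -8]) = -6341
det = (-1)·(1)·(-6341) = 6341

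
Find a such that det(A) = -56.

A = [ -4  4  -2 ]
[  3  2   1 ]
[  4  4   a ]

Expanding along the column containing a, det(A) is linear in a: det(A) = (-20)·a + (24).
Set (-20)·a + (24) = -56  ⇒  (-20)·a = -80  ⇒  a = 4.

4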